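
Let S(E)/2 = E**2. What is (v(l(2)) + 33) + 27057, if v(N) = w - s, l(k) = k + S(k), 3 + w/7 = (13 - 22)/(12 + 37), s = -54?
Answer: 189852/7 ≈ 27122.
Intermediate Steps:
S(E) = 2*E**2
w = -156/7 (w = -21 + 7*((13 - 22)/(12 + 37)) = -21 + 7*(-9/49) = -21 - 9/7 = -156/7 ≈ -22.286)
l(k) = k + 2*k**2
v(N) = 222/7 (v(N) = -156/7 - 1*(-54) = -156/7 + 54 = 222/7)
(v(l(2)) + 33) + 27057 = (222/7 + 33) + 27057 = 453/7 + 27057 = 189852/7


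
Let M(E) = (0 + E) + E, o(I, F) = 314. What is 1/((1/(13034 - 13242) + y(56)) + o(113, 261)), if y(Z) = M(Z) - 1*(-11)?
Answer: 208/90895 ≈ 0.0022884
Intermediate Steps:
M(E) = 2*E (M(E) = E + E = 2*E)
y(Z) = 11 + 2*Z (y(Z) = 2*Z - 1*(-11) = 2*Z + 11 = 11 + 2*Z)
1/((1/(13034 - 13242) + y(56)) + o(113, 261)) = 1/((1/(13034 - 13242) + (11 + 2*56)) + 314) = 1/((1/(-208) + (11 + 112)) + 314) = 1/((-1/208 + 123) + 314) = 1/(25583/208 + 314) = 1/(90895/208) = 208/90895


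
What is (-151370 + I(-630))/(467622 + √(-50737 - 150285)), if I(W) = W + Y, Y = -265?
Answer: -35601231915/109335267953 + 152265*I*√201022/218670535906 ≈ -0.32562 + 0.0003122*I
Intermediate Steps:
I(W) = -265 + W (I(W) = W - 265 = -265 + W)
(-151370 + I(-630))/(467622 + √(-50737 - 150285)) = (-151370 + (-265 - 630))/(467622 + √(-50737 - 150285)) = (-151370 - 895)/(467622 + √(-201022)) = -152265/(467622 + I*√201022)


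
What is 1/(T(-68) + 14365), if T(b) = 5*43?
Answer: 1/14580 ≈ 6.8587e-5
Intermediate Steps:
T(b) = 215
1/(T(-68) + 14365) = 1/(215 + 14365) = 1/14580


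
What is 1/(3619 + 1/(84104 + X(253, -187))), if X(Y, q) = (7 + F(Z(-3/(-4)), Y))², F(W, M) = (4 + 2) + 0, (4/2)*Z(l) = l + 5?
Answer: 84273/304983988 ≈ 0.00027632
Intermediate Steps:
Z(l) = 5/2 + l/2 (Z(l) = (l + 5)/2 = (5 + l)/2 = 5/2 + l/2)
F(W, M) = 6 (F(W, M) = 6 + 0 = 6)
X(Y, q) = 169 (X(Y, q) = (7 + 6)² = 13² = 169)
1/(3619 + 1/(84104 + X(253, -187))) = 1/(3619 + 1/(84104 + 169)) = 1/(3619 + 1/84273) = 1/(304983988/84273) = 84273/304983988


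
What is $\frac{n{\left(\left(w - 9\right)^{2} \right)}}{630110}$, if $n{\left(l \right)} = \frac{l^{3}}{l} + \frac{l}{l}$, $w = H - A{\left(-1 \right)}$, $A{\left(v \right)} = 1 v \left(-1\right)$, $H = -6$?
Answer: $\frac{65537}{630110} \approx 0.10401$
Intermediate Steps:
$A{\left(v \right)} = - v$ ($A{\left(v \right)} = v \left(-1\right) = - v$)
$w = -7$ ($w = -6 - \left(-1\right) \left(-1\right) = -6 - 1 = -7$)
$n{\left(l \right)} = 1 + l^{2}$ ($n{\left(l \right)} = l^{2} + 1 = 1 + l^{2}$)
$\frac{n{\left(\left(w - 9\right)^{2} \right)}}{630110} = \frac{1 + \left(\left(-7 - 9\right)^{2}\right)^{2}}{630110} = \left(1 + \left(\left(-16\right)^{2}\right)^{2}\right) \frac{1}{630110} = \left(1 + 256^{2}\right) \frac{1}{630110} = \left(1 + 65536\right) \frac{1}{630110} = 65537 \cdot \frac{1}{630110} = \frac{65537}{630110}$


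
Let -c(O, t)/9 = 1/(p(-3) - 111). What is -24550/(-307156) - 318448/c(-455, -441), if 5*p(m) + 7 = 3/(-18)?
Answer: -82480990953931/20733030 ≈ -3.9782e+6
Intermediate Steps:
p(m) = -43/30 (p(m) = -7/5 + (3/(-18))/5 = -7/5 + (3*(-1/18))/5 = -7/5 + (⅕)*(-⅙) = -7/5 - 1/30 = -43/30)
c(O, t) = 270/3373 (c(O, t) = -9/(-43/30 - 111) = -9/(-3373/30) = -9*(-30/3373) = 270/3373)
-24550/(-307156) - 318448/c(-455, -441) = -24550/(-307156) - 318448/270/3373 = -24550*(-1/307156) - 318448*3373/270 = 12275/153578 - 537062552/135 = -82480990953931/20733030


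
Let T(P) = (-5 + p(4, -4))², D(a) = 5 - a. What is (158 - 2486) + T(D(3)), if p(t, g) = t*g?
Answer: -1887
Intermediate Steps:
p(t, g) = g*t
T(P) = 441 (T(P) = (-5 - 4*4)² = (-5 - 16)² = (-21)² = 441)
(158 - 2486) + T(D(3)) = (158 - 2486) + 441 = -2328 + 441 = -1887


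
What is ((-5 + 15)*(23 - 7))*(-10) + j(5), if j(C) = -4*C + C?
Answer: -1615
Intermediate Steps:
j(C) = -3*C
((-5 + 15)*(23 - 7))*(-10) + j(5) = ((-5 + 15)*(23 - 7))*(-10) - 3*5 = (10*16)*(-10) - 15 = 160*(-10) - 15 = -1600 - 15 = -1615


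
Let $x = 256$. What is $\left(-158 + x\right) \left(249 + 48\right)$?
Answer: $29106$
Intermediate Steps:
$\left(-158 + x\right) \left(249 + 48\right) = \left(-158 + 256\right) \left(249 + 48\right) = 98 \cdot 297 = 29106$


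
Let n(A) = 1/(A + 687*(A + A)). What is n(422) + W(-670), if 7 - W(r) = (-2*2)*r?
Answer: -1551008249/580250 ≈ -2673.0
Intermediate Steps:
W(r) = 7 + 4*r (W(r) = 7 - (-2*2)*r = 7 - (-4)*r = 7 + 4*r)
n(A) = 1/(1375*A) (n(A) = 1/(A + 687*(2*A)) = 1/(A + 1374*A) = 1/(1375*A))
n(422) + W(-670) = (1/1375)/422 + (7 + 4*(-670)) = (1/1375)*(1/422) + (7 - 2680) = 1/580250 - 2673 = -1551008249/580250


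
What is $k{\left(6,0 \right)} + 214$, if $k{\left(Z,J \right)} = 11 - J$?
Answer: $225$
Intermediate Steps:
$k{\left(6,0 \right)} + 214 = \left(11 - 0\right) + 214 = \left(11 + 0\right) + 214 = 11 + 214 = 225$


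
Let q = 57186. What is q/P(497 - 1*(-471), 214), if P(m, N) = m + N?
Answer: 9531/197 ≈ 48.381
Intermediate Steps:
P(m, N) = N + m
q/P(497 - 1*(-471), 214) = 57186/(214 + (497 - 1*(-471))) = 57186/(214 + (497 + 471)) = 57186/(214 + 968) = 57186/1182 = 57186*(1/1182) = 9531/197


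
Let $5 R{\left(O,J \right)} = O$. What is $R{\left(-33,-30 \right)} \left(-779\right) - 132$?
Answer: $\frac{25047}{5} \approx 5009.4$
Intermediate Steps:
$R{\left(O,J \right)} = \frac{O}{5}$
$R{\left(-33,-30 \right)} \left(-779\right) - 132 = \frac{1}{5} \left(-33\right) \left(-779\right) - 132 = \left(- \frac{33}{5}\right) \left(-779\right) - 132 = \frac{25707}{5} - 132 = \frac{25047}{5}$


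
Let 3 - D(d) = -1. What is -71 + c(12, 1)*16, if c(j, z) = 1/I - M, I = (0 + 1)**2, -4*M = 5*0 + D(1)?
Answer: -39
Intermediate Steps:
D(d) = 4 (D(d) = 3 - 1*(-1) = 3 + 1 = 4)
M = -1 (M = -(5*0 + 4)/4 = -(0 + 4)/4 = -1/4*4 = -1)
I = 1 (I = 1**2 = 1)
c(j, z) = 2 (c(j, z) = 1/1 - 1*(-1) = 1 + 1 = 2)
-71 + c(12, 1)*16 = -71 + 2*16 = -71 + 32 = -39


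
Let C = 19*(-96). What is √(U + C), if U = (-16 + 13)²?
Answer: 11*I*√15 ≈ 42.603*I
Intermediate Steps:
C = -1824
U = 9 (U = (-3)² = 9)
√(U + C) = √(9 - 1824) = √(-1815) = 11*I*√15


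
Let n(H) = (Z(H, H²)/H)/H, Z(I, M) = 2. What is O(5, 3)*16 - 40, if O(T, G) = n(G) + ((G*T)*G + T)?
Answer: 6872/9 ≈ 763.56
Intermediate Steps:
n(H) = 2/H² (n(H) = (2/H)/H = 2/H²)
O(T, G) = T + 2/G² + T*G² (O(T, G) = 2/G² + ((G*T)*G + T) = 2/G² + (T*G² + T) = 2/G² + (T + T*G²) = T + 2/G² + T*G²)
O(5, 3)*16 - 40 = (5 + 2/3² + 5*3²)*16 - 40 = (5 + 2*(⅑) + 5*9)*16 - 40 = (5 + 2/9 + 45)*16 - 40 = (452/9)*16 - 40 = 7232/9 - 40 = 6872/9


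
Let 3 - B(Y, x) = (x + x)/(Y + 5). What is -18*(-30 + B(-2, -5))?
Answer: 426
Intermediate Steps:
B(Y, x) = 3 - 2*x/(5 + Y) (B(Y, x) = 3 - (x + x)/(Y + 5) = 3 - 2*x/(5 + Y))
-18*(-30 + B(-2, -5)) = -18*(-30 + (15 - 2*(-5) + 3*(-2))/(5 - 2)) = -18*(-30 + (15 + 10 - 6)/3) = -18*(-30 + (⅓)*19) = -18*(-30 + 19/3) = -18*(-71/3) = 426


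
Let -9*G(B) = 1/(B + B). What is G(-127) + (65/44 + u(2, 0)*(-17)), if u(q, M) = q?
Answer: -1635611/50292 ≈ -32.522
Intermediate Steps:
G(B) = -1/(18*B) (G(B) = -1/(9*(B + B)) = -1/(2*B)/9 = -1/(18*B))
G(-127) + (65/44 + u(2, 0)*(-17)) = -1/18/(-127) + (65/44 + 2*(-17)) = -1/18*(-1/127) + (65*(1/44) - 34) = 1/2286 + (65/44 - 34) = 1/2286 - 1431/44 = -1635611/50292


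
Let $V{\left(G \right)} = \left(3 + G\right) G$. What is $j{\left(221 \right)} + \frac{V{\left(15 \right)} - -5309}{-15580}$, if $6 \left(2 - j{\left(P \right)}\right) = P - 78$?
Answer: $- \frac{1037227}{46740} \approx -22.191$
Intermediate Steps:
$V{\left(G \right)} = G \left(3 + G\right)$
$j{\left(P \right)} = 15 - \frac{P}{6}$ ($j{\left(P \right)} = 2 - \frac{P - 78}{6} = 2 - \frac{-78 + P}{6} = 2 - \left(-13 + \frac{P}{6}\right) = 15 - \frac{P}{6}$)
$j{\left(221 \right)} + \frac{V{\left(15 \right)} - -5309}{-15580} = \left(15 - \frac{221}{6}\right) + \frac{15 \left(3 + 15\right) - -5309}{-15580} = \left(15 - \frac{221}{6}\right) + \left(15 \cdot 18 + 5309\right) \left(- \frac{1}{15580}\right) = - \frac{131}{6} + \left(270 + 5309\right) \left(- \frac{1}{15580}\right) = - \frac{131}{6} + 5579 \left(- \frac{1}{15580}\right) = - \frac{131}{6} - \frac{5579}{15580} = - \frac{1037227}{46740}$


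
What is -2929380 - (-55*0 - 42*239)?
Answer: -2919342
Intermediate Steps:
-2929380 - (-55*0 - 42*239) = -2929380 - (0 - 10038) = -2929380 - 1*(-10038) = -2929380 + 10038 = -2919342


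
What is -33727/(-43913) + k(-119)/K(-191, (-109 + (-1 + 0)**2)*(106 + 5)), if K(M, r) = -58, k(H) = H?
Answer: 7181813/2546954 ≈ 2.8198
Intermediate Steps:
-33727/(-43913) + k(-119)/K(-191, (-109 + (-1 + 0)**2)*(106 + 5)) = -33727/(-43913) - 119/(-58) = -33727*(-1/43913) - 119*(-1/58) = 33727/43913 + 119/58 = 7181813/2546954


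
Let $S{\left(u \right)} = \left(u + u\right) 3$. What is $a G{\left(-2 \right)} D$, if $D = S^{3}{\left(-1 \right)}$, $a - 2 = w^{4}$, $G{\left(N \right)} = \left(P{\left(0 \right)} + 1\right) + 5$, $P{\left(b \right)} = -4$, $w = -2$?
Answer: $-7776$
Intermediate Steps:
$G{\left(N \right)} = 2$ ($G{\left(N \right)} = \left(-4 + 1\right) + 5 = -3 + 5 = 2$)
$S{\left(u \right)} = 6 u$ ($S{\left(u \right)} = 2 u 3 = 6 u$)
$a = 18$ ($a = 2 + \left(-2\right)^{4} = 2 + 16 = 18$)
$D = -216$ ($D = \left(6 \left(-1\right)\right)^{3} = \left(-6\right)^{3} = -216$)
$a G{\left(-2 \right)} D = 18 \cdot 2 \left(-216\right) = 36 \left(-216\right) = -7776$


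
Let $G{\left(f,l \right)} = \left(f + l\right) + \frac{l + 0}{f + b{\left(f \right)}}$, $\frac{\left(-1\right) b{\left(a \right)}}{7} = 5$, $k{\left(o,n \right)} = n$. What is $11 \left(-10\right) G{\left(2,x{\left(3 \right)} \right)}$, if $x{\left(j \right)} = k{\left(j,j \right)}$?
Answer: $-540$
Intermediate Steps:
$b{\left(a \right)} = -35$ ($b{\left(a \right)} = \left(-7\right) 5 = -35$)
$x{\left(j \right)} = j$
$G{\left(f,l \right)} = f + l + \frac{l}{-35 + f}$ ($G{\left(f,l \right)} = \left(f + l\right) + \frac{l + 0}{f - 35} = \left(f + l\right) + \frac{l}{-35 + f} = f + l + \frac{l}{-35 + f}$)
$11 \left(-10\right) G{\left(2,x{\left(3 \right)} \right)} = 11 \left(-10\right) \frac{2^{2} - 70 - 102 + 2 \cdot 3}{-35 + 2} = - 110 \frac{4 - 70 - 102 + 6}{-33} = - 110 \left(\left(- \frac{1}{33}\right) \left(-162\right)\right) = \left(-110\right) \frac{54}{11} = -540$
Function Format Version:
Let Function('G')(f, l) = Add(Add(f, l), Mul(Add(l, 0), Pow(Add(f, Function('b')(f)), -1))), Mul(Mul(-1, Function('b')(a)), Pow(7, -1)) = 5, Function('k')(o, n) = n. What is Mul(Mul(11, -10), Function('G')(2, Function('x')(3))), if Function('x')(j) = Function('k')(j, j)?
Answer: -540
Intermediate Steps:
Function('b')(a) = -35 (Function('b')(a) = Mul(-7, 5) = -35)
Function('x')(j) = j
Function('G')(f, l) = Add(f, l, Mul(l, Pow(Add(-35, f), -1))) (Function('G')(f, l) = Add(Add(f, l), Mul(Add(l, 0), Pow(Add(f, -35), -1))) = Add(Add(f, l), Mul(l, Pow(Add(-35, f), -1))) = Add(f, l, Mul(l, Pow(Add(-35, f), -1))))
Mul(Mul(11, -10), Function('G')(2, Function('x')(3))) = Mul(Mul(11, -10), Mul(Pow(Add(-35, 2), -1), Add(Pow(2, 2), Mul(-35, 2), Mul(-34, 3), Mul(2, 3)))) = Mul(-110, Mul(Pow(-33, -1), Add(4, -70, -102, 6))) = Mul(-110, Mul(Rational(-1, 33), -162)) = Mul(-110, Rational(54, 11)) = -540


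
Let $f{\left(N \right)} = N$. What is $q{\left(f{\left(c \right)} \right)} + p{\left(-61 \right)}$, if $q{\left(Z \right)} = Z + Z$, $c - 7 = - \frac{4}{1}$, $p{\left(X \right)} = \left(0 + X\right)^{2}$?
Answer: $3727$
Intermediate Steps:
$p{\left(X \right)} = X^{2}$
$c = 3$ ($c = 7 - \frac{4}{1} = 7 - 4 = 3$)
$q{\left(Z \right)} = 2 Z$
$q{\left(f{\left(c \right)} \right)} + p{\left(-61 \right)} = 2 \cdot 3 + \left(-61\right)^{2} = 6 + 3721 = 3727$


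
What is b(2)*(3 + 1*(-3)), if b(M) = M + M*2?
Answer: 0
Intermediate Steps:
b(M) = 3*M (b(M) = M + 2*M = 3*M)
b(2)*(3 + 1*(-3)) = (3*2)*(3 + 1*(-3)) = 6*(3 - 3) = 6*0 = 0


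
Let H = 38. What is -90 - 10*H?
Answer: -470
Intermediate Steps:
-90 - 10*H = -90 - 10*38 = -90 - 380 = -470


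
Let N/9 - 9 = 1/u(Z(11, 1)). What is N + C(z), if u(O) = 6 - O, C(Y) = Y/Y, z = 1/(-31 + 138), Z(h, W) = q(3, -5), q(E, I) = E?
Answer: 85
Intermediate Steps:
Z(h, W) = 3
z = 1/107 ≈ 0.0093458
C(Y) = 1
N = 84 (N = 81 + 9/(6 - 1*3) = 81 + 9/(6 - 3) = 81 + 9/3 = 81 + 9*(1/3) = 81 + 3 = 84)
N + C(z) = 84 + 1 = 85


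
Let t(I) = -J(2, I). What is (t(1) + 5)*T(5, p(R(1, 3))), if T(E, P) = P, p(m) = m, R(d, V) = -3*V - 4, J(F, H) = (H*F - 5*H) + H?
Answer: -91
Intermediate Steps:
J(F, H) = -4*H + F*H (J(F, H) = (F*H - 5*H) + H = (-5*H + F*H) + H = -4*H + F*H)
R(d, V) = -4 - 3*V
t(I) = 2*I (t(I) = -I*(-4 + 2) = -I*(-2) = -(-2)*I = 2*I)
(t(1) + 5)*T(5, p(R(1, 3))) = (2*1 + 5)*(-4 - 3*3) = (2 + 5)*(-4 - 9) = 7*(-13) = -91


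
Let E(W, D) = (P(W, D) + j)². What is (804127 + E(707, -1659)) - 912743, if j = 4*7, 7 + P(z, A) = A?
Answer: 2574428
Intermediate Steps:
P(z, A) = -7 + A
j = 28
E(W, D) = (21 + D)² (E(W, D) = ((-7 + D) + 28)² = (21 + D)²)
(804127 + E(707, -1659)) - 912743 = (804127 + (21 - 1659)²) - 912743 = (804127 + (-1638)²) - 912743 = (804127 + 2683044) - 912743 = 3487171 - 912743 = 2574428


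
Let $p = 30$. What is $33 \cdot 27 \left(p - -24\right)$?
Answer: $48114$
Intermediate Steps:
$33 \cdot 27 \left(p - -24\right) = 33 \cdot 27 \left(30 - -24\right) = 891 \left(30 + 24\right) = 891 \cdot 54 = 48114$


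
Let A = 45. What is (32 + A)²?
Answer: 5929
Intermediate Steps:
(32 + A)² = (32 + 45)² = 77² = 5929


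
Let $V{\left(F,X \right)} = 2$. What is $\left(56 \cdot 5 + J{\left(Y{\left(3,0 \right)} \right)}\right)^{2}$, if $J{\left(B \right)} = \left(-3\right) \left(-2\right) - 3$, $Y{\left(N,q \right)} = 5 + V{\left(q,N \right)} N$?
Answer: $80089$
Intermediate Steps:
$Y{\left(N,q \right)} = 5 + 2 N$
$J{\left(B \right)} = 3$ ($J{\left(B \right)} = 6 - 3 = 3$)
$\left(56 \cdot 5 + J{\left(Y{\left(3,0 \right)} \right)}\right)^{2} = \left(56 \cdot 5 + 3\right)^{2} = \left(280 + 3\right)^{2} = 283^{2} = 80089$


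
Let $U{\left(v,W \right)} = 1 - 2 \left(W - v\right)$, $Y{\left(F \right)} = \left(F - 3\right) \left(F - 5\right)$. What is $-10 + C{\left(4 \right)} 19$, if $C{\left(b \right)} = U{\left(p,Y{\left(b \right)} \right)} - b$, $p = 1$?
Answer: $9$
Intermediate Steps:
$Y{\left(F \right)} = \left(-5 + F\right) \left(-3 + F\right)$ ($Y{\left(F \right)} = \left(-3 + F\right) \left(-5 + F\right) = \left(-5 + F\right) \left(-3 + F\right)$)
$U{\left(v,W \right)} = 1 - 2 W + 2 v$ ($U{\left(v,W \right)} = 1 - \left(- 2 v + 2 W\right) = 1 - 2 W + 2 v$)
$C{\left(b \right)} = -27 - 2 b^{2} + 15 b$ ($C{\left(b \right)} = \left(1 - 2 \left(15 + b^{2} - 8 b\right) + 2 \cdot 1\right) - b = \left(1 - \left(30 - 16 b + 2 b^{2}\right) + 2\right) - b = \left(-27 - 2 b^{2} + 16 b\right) - b = -27 - 2 b^{2} + 15 b$)
$-10 + C{\left(4 \right)} 19 = -10 + \left(-27 - 2 \cdot 4^{2} + 15 \cdot 4\right) 19 = -10 + \left(-27 - 32 + 60\right) 19 = -10 + 1 \cdot 19 = -10 + 19 = 9$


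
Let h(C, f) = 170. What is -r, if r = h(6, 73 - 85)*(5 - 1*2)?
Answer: -510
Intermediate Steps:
r = 510 (r = 170*(5 - 1*2) = 170*(5 - 2) = 170*3 = 510)
-r = -1*510 = -510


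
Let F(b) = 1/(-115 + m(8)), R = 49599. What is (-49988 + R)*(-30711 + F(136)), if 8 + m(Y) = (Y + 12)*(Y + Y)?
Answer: 2353475674/197 ≈ 1.1947e+7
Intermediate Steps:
m(Y) = -8 + 2*Y*(12 + Y) (m(Y) = -8 + (Y + 12)*(Y + Y) = -8 + (12 + Y)*(2*Y) = -8 + 2*Y*(12 + Y))
F(b) = 1/197 (F(b) = 1/(-115 + (-8 + 2*8² + 24*8)) = 1/(-115 + (-8 + 2*64 + 192)) = 1/(-115 + (-8 + 128 + 192)) = 1/(-115 + 312) = 1/197)
(-49988 + R)*(-30711 + F(136)) = (-49988 + 49599)*(-30711 + 1/197) = -389*(-6050066/197) = 2353475674/197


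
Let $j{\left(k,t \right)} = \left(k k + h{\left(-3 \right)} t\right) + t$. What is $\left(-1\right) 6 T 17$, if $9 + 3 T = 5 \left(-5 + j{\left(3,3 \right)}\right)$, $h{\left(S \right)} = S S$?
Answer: $-5474$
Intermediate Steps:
$h{\left(S \right)} = S^{2}$
$j{\left(k,t \right)} = k^{2} + 10 t$ ($j{\left(k,t \right)} = \left(k k + \left(-3\right)^{2} t\right) + t = \left(k^{2} + 9 t\right) + t = k^{2} + 10 t$)
$T = \frac{161}{3}$ ($T = -3 + \frac{5 \left(-5 + \left(3^{2} + 10 \cdot 3\right)\right)}{3} = -3 + \frac{5 \left(-5 + \left(9 + 30\right)\right)}{3} = -3 + \frac{5 \left(-5 + 39\right)}{3} = -3 + \frac{5 \cdot 34}{3} = -3 + \frac{1}{3} \cdot 170 = -3 + \frac{170}{3} = \frac{161}{3} \approx 53.667$)
$\left(-1\right) 6 T 17 = \left(-1\right) 6 \cdot \frac{161}{3} \cdot 17 = \left(-6\right) \frac{161}{3} \cdot 17 = \left(-322\right) 17 = -5474$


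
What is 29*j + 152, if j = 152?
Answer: 4560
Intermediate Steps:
29*j + 152 = 29*152 + 152 = 4408 + 152 = 4560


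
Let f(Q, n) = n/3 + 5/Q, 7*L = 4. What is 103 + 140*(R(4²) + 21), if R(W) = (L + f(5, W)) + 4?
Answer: 13709/3 ≈ 4569.7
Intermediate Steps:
L = 4/7 (L = (⅐)*4 = 4/7 ≈ 0.57143)
f(Q, n) = 5/Q + n/3 (f(Q, n) = n*(⅓) + 5/Q = n/3 + 5/Q = 5/Q + n/3)
R(W) = 39/7 + W/3 (R(W) = (4/7 + (5/5 + W/3)) + 4 = (4/7 + (5*(⅕) + W/3)) + 4 = (4/7 + (1 + W/3)) + 4 = (11/7 + W/3) + 4 = 39/7 + W/3)
103 + 140*(R(4²) + 21) = 103 + 140*((39/7 + (⅓)*4²) + 21) = 103 + 140*((39/7 + (⅓)*16) + 21) = 103 + 140*((39/7 + 16/3) + 21) = 103 + 140*(229/21 + 21) = 103 + 140*(670/21) = 103 + 13400/3 = 13709/3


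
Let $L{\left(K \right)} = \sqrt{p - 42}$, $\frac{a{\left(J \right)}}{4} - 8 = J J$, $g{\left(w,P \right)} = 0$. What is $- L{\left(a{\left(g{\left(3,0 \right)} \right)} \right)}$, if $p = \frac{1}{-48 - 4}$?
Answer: $- \frac{i \sqrt{28405}}{26} \approx - 6.4822 i$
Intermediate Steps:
$a{\left(J \right)} = 32 + 4 J^{2}$ ($a{\left(J \right)} = 32 + 4 J J = 32 + 4 J^{2}$)
$p = - \frac{1}{52}$ ($p = \frac{1}{-52} = - \frac{1}{52} \approx -0.019231$)
$L{\left(K \right)} = \frac{i \sqrt{28405}}{26}$ ($L{\left(K \right)} = \sqrt{- \frac{1}{52} - 42} = \sqrt{- \frac{2185}{52}} = \frac{i \sqrt{28405}}{26}$)
$- L{\left(a{\left(g{\left(3,0 \right)} \right)} \right)} = - \frac{i \sqrt{28405}}{26}$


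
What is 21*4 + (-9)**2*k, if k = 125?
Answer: 10209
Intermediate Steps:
21*4 + (-9)**2*k = 21*4 + (-9)**2*125 = 84 + 81*125 = 84 + 10125 = 10209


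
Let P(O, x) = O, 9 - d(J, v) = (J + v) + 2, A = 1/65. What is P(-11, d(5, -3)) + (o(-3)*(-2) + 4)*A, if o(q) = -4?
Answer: -703/65 ≈ -10.815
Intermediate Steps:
A = 1/65 ≈ 0.015385
d(J, v) = 7 - J - v (d(J, v) = 9 - ((J + v) + 2) = 9 - (2 + J + v) = 9 + (-2 - J - v) = 7 - J - v)
P(-11, d(5, -3)) + (o(-3)*(-2) + 4)*A = -11 + (-4*(-2) + 4)*(1/65) = -11 + (8 + 4)*(1/65) = -11 + 12*(1/65) = -11 + 12/65 = -703/65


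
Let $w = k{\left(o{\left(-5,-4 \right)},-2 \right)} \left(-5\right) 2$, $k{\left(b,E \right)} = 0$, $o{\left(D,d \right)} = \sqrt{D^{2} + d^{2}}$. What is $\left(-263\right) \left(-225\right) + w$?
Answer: $59175$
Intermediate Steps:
$w = 0$ ($w = 0 \left(-5\right) 2 = 0 \cdot 2 = 0$)
$\left(-263\right) \left(-225\right) + w = \left(-263\right) \left(-225\right) + 0 = 59175 + 0 = 59175$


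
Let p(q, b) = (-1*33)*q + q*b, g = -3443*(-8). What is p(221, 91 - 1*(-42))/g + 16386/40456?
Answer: 84088349/69645004 ≈ 1.2074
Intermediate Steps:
g = 27544
p(q, b) = -33*q + b*q
p(221, 91 - 1*(-42))/g + 16386/40456 = (221*(-33 + (91 - 1*(-42))))/27544 + 16386/40456 = (221*(-33 + (91 + 42)))*(1/27544) + 16386*(1/40456) = (221*(-33 + 133))*(1/27544) + 8193/20228 = (221*100)*(1/27544) + 8193/20228 = 22100*(1/27544) + 8193/20228 = 5525/6886 + 8193/20228 = 84088349/69645004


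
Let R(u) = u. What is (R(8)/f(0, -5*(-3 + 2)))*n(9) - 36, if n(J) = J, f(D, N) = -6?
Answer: -48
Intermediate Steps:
(R(8)/f(0, -5*(-3 + 2)))*n(9) - 36 = (8/(-6))*9 - 36 = (8*(-⅙))*9 - 36 = -4/3*9 - 36 = -12 - 36 = -48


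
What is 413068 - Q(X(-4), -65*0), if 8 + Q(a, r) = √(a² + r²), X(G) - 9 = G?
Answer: 413071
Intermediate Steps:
X(G) = 9 + G
Q(a, r) = -8 + √(a² + r²)
413068 - Q(X(-4), -65*0) = 413068 - (-8 + √((9 - 4)² + (-65*0)²)) = 413068 - (-8 + √(5² + 0²)) = 413068 - (-8 + √(25 + 0)) = 413068 - (-8 + √25) = 413068 - (-8 + 5) = 413068 - 1*(-3) = 413068 + 3 = 413071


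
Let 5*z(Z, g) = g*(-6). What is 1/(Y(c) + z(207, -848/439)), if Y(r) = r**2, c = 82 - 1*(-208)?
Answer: 2195/184604588 ≈ 1.1890e-5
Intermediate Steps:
z(Z, g) = -6*g/5 (z(Z, g) = (g*(-6))/5 = (-6*g)/5 = -6*g/5)
c = 290 (c = 82 + 208 = 290)
1/(Y(c) + z(207, -848/439)) = 1/(290**2 - (-5088)/(5*439)) = 1/(84100 - (-5088)/(5*439)) = 1/(84100 - 6/5*(-848/439)) = 1/(84100 + 5088/2195) = 1/(184604588/2195) = 2195/184604588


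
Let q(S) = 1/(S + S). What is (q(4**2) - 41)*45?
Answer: -58995/32 ≈ -1843.6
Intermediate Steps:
q(S) = 1/(2*S)
(q(4**2) - 41)*45 = (1/(2*(4**2)) - 41)*45 = ((1/2)/16 - 41)*45 = ((1/2)*(1/16) - 41)*45 = (1/32 - 41)*45 = -1311/32*45 = -58995/32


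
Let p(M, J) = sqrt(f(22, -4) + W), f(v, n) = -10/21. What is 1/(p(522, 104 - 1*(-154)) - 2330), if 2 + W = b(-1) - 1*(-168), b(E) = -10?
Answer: -24465/57001817 - sqrt(68586)/114003634 ≈ -0.00043149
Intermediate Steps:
f(v, n) = -10/21 (f(v, n) = -10*1/21 = -10/21)
W = 156 (W = -2 + (-10 - 1*(-168)) = -2 + (-10 + 168) = -2 + 158 = 156)
p(M, J) = sqrt(68586)/21 (p(M, J) = sqrt(-10/21 + 156) = sqrt(3266/21) = sqrt(68586)/21)
1/(p(522, 104 - 1*(-154)) - 2330) = 1/(sqrt(68586)/21 - 2330) = 1/(-2330 + sqrt(68586)/21)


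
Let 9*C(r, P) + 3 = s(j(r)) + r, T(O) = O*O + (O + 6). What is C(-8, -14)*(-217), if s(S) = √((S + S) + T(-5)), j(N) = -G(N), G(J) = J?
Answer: 2387/9 - 217*√42/9 ≈ 108.96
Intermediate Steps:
j(N) = -N
T(O) = 6 + O + O² (T(O) = O² + (6 + O) = 6 + O + O²)
s(S) = √(26 + 2*S) (s(S) = √((S + S) + (6 - 5 + (-5)²)) = √(2*S + (6 - 5 + 25)) = √(2*S + 26) = √(26 + 2*S))
C(r, P) = -⅓ + r/9 + √(26 - 2*r)/9 (C(r, P) = -⅓ + (√(26 + 2*(-r)) + r)/9 = -⅓ + (√(26 - 2*r) + r)/9 = -⅓ + (r + √(26 - 2*r))/9 = -⅓ + (r/9 + √(26 - 2*r)/9) = -⅓ + r/9 + √(26 - 2*r)/9)
C(-8, -14)*(-217) = (-⅓ + (⅑)*(-8) + √(26 - 2*(-8))/9)*(-217) = (-⅓ - 8/9 + √(26 + 16)/9)*(-217) = (-⅓ - 8/9 + √42/9)*(-217) = (-11/9 + √42/9)*(-217) = 2387/9 - 217*√42/9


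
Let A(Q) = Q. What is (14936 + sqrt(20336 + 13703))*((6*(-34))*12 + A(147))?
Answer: -34367736 - 2301*sqrt(34039) ≈ -3.4792e+7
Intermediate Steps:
(14936 + sqrt(20336 + 13703))*((6*(-34))*12 + A(147)) = (14936 + sqrt(20336 + 13703))*((6*(-34))*12 + 147) = (14936 + sqrt(34039))*(-204*12 + 147) = (14936 + sqrt(34039))*(-2448 + 147) = (14936 + sqrt(34039))*(-2301) = -34367736 - 2301*sqrt(34039)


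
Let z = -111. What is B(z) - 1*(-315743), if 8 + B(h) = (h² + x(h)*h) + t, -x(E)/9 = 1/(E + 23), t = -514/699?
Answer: 20178637139/61512 ≈ 3.2804e+5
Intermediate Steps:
t = -514/699 (t = -514*1/699 = -514/699 ≈ -0.73534)
x(E) = -9/(23 + E) (x(E) = -9/(E + 23) = -9/(23 + E))
B(h) = -6106/699 + h² - 9*h/(23 + h) (B(h) = -8 + ((h² + (-9/(23 + h))*h) - 514/699) = -8 + ((h² - 9*h/(23 + h)) - 514/699) = -8 + (-514/699 + h² - 9*h/(23 + h)) = -6106/699 + h² - 9*h/(23 + h))
B(z) - 1*(-315743) = (-6291*(-111) + (-6106 + 699*(-111)²)*(23 - 111))/(699*(23 - 111)) - 1*(-315743) = (1/699)*(698301 + (-6106 + 699*12321)*(-88))/(-88) + 315743 = (1/699)*(-1/88)*(698301 + (-6106 + 8612379)*(-88)) + 315743 = (1/699)*(-1/88)*(698301 + 8606273*(-88)) + 315743 = (1/699)*(-1/88)*(698301 - 757352024) + 315743 = (1/699)*(-1/88)*(-756653723) + 315743 = 756653723/61512 + 315743 = 20178637139/61512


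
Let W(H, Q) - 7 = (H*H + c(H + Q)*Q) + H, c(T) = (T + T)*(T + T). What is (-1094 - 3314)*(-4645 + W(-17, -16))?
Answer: 326465296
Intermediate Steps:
c(T) = 4*T² (c(T) = (2*T)*(2*T) = 4*T²)
W(H, Q) = 7 + H + H² + 4*Q*(H + Q)² (W(H, Q) = 7 + ((H*H + (4*(H + Q)²)*Q) + H) = 7 + ((H² + 4*Q*(H + Q)²) + H) = 7 + (H + H² + 4*Q*(H + Q)²) = 7 + H + H² + 4*Q*(H + Q)²)
(-1094 - 3314)*(-4645 + W(-17, -16)) = (-1094 - 3314)*(-4645 + (7 - 17 + (-17)² + 4*(-16)*(-17 - 16)²)) = -4408*(-4645 + (7 - 17 + 289 + 4*(-16)*(-33)²)) = -4408*(-4645 + (7 - 17 + 289 + 4*(-16)*1089)) = -4408*(-4645 + (7 - 17 + 289 - 69696)) = -4408*(-4645 - 69417) = -4408*(-74062) = 326465296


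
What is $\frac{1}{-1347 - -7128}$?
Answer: $\frac{1}{5781} \approx 0.00017298$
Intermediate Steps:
$\frac{1}{-1347 - -7128} = \frac{1}{-1347 + \left(-11053 + 18181\right)} = \frac{1}{-1347 + 7128} = \frac{1}{5781}$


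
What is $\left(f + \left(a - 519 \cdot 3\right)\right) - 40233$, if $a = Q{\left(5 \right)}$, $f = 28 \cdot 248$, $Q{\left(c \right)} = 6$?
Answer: $-34840$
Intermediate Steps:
$f = 6944$
$a = 6$
$\left(f + \left(a - 519 \cdot 3\right)\right) - 40233 = \left(6944 + \left(6 - 519 \cdot 3\right)\right) - 40233 = \left(6944 + \left(6 - 1557\right)\right) - 40233 = \left(6944 - 1551\right) - 40233 = 5393 - 40233 = -34840$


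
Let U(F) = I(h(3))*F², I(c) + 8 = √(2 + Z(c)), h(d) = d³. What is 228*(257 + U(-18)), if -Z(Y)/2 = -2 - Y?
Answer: -532380 + 147744*√15 ≈ 39830.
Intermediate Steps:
Z(Y) = 4 + 2*Y (Z(Y) = -2*(-2 - Y) = 4 + 2*Y)
I(c) = -8 + √(6 + 2*c) (I(c) = -8 + √(2 + (4 + 2*c)) = -8 + √(6 + 2*c))
U(F) = F²*(-8 + 2*√15) (U(F) = (-8 + √(6 + 2*3³))*F² = (-8 + √(6 + 2*27))*F² = (-8 + √(6 + 54))*F² = (-8 + √60)*F² = (-8 + 2*√15)*F² = F²*(-8 + 2*√15))
228*(257 + U(-18)) = 228*(257 + 2*(-18)²*(-4 + √15)) = 228*(257 + 2*324*(-4 + √15)) = 228*(257 + (-2592 + 648*√15)) = 228*(-2335 + 648*√15) = -532380 + 147744*√15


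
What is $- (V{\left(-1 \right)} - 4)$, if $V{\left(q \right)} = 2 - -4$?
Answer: $-2$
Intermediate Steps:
$V{\left(q \right)} = 6$ ($V{\left(q \right)} = 2 + 4 = 6$)
$- (V{\left(-1 \right)} - 4) = - (6 - 4) = \left(-1\right) 2 = -2$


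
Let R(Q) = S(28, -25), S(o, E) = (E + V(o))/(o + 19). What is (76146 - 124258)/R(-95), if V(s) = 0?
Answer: 2261264/25 ≈ 90451.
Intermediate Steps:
S(o, E) = E/(19 + o) (S(o, E) = (E + 0)/(o + 19) = E/(19 + o))
R(Q) = -25/47 (R(Q) = -25/(19 + 28) = -25/47)
(76146 - 124258)/R(-95) = (76146 - 124258)/(-25/47) = -48112*(-47/25) = 2261264/25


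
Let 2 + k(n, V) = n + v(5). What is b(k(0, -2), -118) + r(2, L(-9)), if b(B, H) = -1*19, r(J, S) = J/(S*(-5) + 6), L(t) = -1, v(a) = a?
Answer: -207/11 ≈ -18.818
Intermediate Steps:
k(n, V) = 3 + n (k(n, V) = -2 + (n + 5) = -2 + (5 + n) = 3 + n)
r(J, S) = J/(6 - 5*S) (r(J, S) = J/(-5*S + 6) = J/(6 - 5*S))
b(B, H) = -19
b(k(0, -2), -118) + r(2, L(-9)) = -19 - 1*2/(-6 + 5*(-1)) = -19 - 1*2/(-6 - 5) = -19 - 1*2/(-11) = -19 - 1*2*(-1/11) = -19 + 2/11 = -207/11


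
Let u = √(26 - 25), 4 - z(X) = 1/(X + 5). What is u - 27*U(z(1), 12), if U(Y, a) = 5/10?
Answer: -25/2 ≈ -12.500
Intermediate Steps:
z(X) = 4 - 1/(5 + X) (z(X) = 4 - 1/(X + 5) = 4 - 1/(5 + X))
U(Y, a) = ½ (U(Y, a) = 5*(⅒) = ½)
u = 1 (u = √1 = 1)
u - 27*U(z(1), 12) = 1 - 27*½ = 1 - 27/2 = -25/2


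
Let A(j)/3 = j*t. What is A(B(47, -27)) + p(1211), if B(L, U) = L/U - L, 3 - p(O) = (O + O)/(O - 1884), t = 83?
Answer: -73470475/6057 ≈ -12130.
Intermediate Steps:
p(O) = 3 - 2*O/(-1884 + O) (p(O) = 3 - (O + O)/(O - 1884) = 3 - 2*O/(-1884 + O))
B(L, U) = -L + L/U
A(j) = 249*j (A(j) = 3*(j*83) = 3*(83*j) = 249*j)
A(B(47, -27)) + p(1211) = 249*(-1*47 + 47/(-27)) + (-5652 + 1211)/(-1884 + 1211) = 249*(-47 + 47*(-1/27)) - 4441/(-673) = 249*(-47 - 47/27) - 1/673*(-4441) = 249*(-1316/27) + 4441/673 = -109228/9 + 4441/673 = -73470475/6057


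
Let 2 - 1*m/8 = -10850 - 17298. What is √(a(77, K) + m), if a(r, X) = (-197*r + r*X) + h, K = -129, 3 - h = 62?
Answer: 41*√119 ≈ 447.26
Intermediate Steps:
h = -59 (h = 3 - 1*62 = 3 - 62 = -59)
a(r, X) = -59 - 197*r + X*r (a(r, X) = (-197*r + r*X) - 59 = (-197*r + X*r) - 59 = -59 - 197*r + X*r)
m = 225200 (m = 16 - 8*(-10850 - 17298) = 16 - 8*(-28148) = 16 + 225184 = 225200)
√(a(77, K) + m) = √((-59 - 197*77 - 129*77) + 225200) = √((-59 - 15169 - 9933) + 225200) = √(-25161 + 225200) = √200039 = 41*√119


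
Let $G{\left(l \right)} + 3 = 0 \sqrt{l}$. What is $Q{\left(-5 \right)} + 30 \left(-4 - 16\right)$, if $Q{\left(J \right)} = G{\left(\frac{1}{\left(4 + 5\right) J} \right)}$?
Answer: $-603$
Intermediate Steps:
$G{\left(l \right)} = -3$ ($G{\left(l \right)} = -3 + 0 \sqrt{l} = -3 + 0 = -3$)
$Q{\left(J \right)} = -3$
$Q{\left(-5 \right)} + 30 \left(-4 - 16\right) = -3 + 30 \left(-4 - 16\right) = -3 + 30 \left(-20\right) = -3 - 600 = -603$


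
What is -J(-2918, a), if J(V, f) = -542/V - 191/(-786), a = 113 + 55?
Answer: -491675/1146774 ≈ -0.42875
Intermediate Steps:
a = 168
J(V, f) = 191/786 - 542/V (J(V, f) = -542/V - 191*(-1/786) = -542/V + 191/786 = 191/786 - 542/V)
-J(-2918, a) = -(191/786 - 542/(-2918)) = -(191/786 - 542*(-1/2918)) = -(191/786 + 271/1459) = -1*491675/1146774 = -491675/1146774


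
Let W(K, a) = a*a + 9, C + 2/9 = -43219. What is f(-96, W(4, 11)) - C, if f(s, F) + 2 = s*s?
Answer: 471899/9 ≈ 52433.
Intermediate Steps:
C = -388973/9 (C = -2/9 - 43219 = -388973/9 ≈ -43219.)
W(K, a) = 9 + a**2 (W(K, a) = a**2 + 9 = 9 + a**2)
f(s, F) = -2 + s**2 (f(s, F) = -2 + s*s = -2 + s**2)
f(-96, W(4, 11)) - C = (-2 + (-96)**2) - 1*(-388973/9) = (-2 + 9216) + 388973/9 = 9214 + 388973/9 = 471899/9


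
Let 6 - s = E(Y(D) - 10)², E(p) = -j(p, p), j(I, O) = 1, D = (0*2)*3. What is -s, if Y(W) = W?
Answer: -5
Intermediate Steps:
D = 0 (D = 0*3 = 0)
E(p) = -1 (E(p) = -1*1 = -1)
s = 5 (s = 6 - 1*(-1)² = 6 - 1*1 = 6 - 1 = 5)
-s = -1*5 = -5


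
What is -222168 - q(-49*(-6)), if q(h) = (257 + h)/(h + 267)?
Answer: -124636799/561 ≈ -2.2217e+5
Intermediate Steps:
q(h) = (257 + h)/(267 + h)
-222168 - q(-49*(-6)) = -222168 - (257 - 49*(-6))/(267 - 49*(-6)) = -222168 - (257 + 294)/(267 + 294) = -222168 - 551/561 = -124636799/561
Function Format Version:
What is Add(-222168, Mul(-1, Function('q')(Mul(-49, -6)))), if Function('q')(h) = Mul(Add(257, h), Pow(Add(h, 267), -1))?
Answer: Rational(-124636799, 561) ≈ -2.2217e+5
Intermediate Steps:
Function('q')(h) = Mul(Pow(Add(267, h), -1), Add(257, h)) (Function('q')(h) = Mul(Add(257, h), Pow(Add(267, h), -1)) = Mul(Pow(Add(267, h), -1), Add(257, h)))
Add(-222168, Mul(-1, Function('q')(Mul(-49, -6)))) = Add(-222168, Mul(-1, Mul(Pow(Add(267, Mul(-49, -6)), -1), Add(257, Mul(-49, -6))))) = Add(-222168, Mul(-1, Mul(Pow(Add(267, 294), -1), Add(257, 294)))) = Add(-222168, Mul(-1, Mul(Pow(561, -1), 551))) = Add(-222168, Mul(-1, Mul(Rational(1, 561), 551))) = Add(-222168, Mul(-1, Rational(551, 561))) = Add(-222168, Rational(-551, 561)) = Rational(-124636799, 561)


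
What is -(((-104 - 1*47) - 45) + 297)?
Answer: -101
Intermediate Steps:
-(((-104 - 1*47) - 45) + 297) = -(((-104 - 47) - 45) + 297) = -((-151 - 45) + 297) = -(-196 + 297) = -1*101 = -101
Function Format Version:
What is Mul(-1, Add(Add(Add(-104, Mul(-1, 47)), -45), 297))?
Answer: -101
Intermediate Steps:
Mul(-1, Add(Add(Add(-104, Mul(-1, 47)), -45), 297)) = Mul(-1, Add(Add(Add(-104, -47), -45), 297)) = Mul(-1, Add(Add(-151, -45), 297)) = Mul(-1, Add(-196, 297)) = Mul(-1, 101) = -101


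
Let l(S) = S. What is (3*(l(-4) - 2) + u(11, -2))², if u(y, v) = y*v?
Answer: 1600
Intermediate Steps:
u(y, v) = v*y
(3*(l(-4) - 2) + u(11, -2))² = (3*(-4 - 2) - 2*11)² = (3*(-6) - 22)² = (-18 - 22)² = (-40)² = 1600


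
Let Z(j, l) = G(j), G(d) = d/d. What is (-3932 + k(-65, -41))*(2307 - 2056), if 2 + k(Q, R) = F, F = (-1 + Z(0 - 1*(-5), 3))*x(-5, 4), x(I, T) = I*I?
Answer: -987434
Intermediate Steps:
x(I, T) = I**2
G(d) = 1
Z(j, l) = 1
F = 0 (F = (-1 + 1)*(-5)**2 = 0*25 = 0)
k(Q, R) = -2 (k(Q, R) = -2 + 0 = -2)
(-3932 + k(-65, -41))*(2307 - 2056) = (-3932 - 2)*(2307 - 2056) = -3934*251 = -987434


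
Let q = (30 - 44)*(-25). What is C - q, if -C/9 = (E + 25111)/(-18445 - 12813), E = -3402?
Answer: -10744919/31258 ≈ -343.75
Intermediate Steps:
q = 350 (q = -14*(-25) = 350)
C = 195381/31258 (C = -9*(-3402 + 25111)/(-18445 - 12813) = -195381/(-31258) = -195381*(-1)/31258 = -9*(-21709/31258) = 195381/31258 ≈ 6.2506)
C - q = 195381/31258 - 1*350 = 195381/31258 - 350 = -10744919/31258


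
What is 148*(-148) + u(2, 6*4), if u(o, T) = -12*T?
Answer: -22192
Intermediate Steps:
148*(-148) + u(2, 6*4) = 148*(-148) - 72*4 = -21904 - 12*24 = -21904 - 288 = -22192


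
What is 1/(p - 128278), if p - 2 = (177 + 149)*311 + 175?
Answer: -1/26715 ≈ -3.7432e-5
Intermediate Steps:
p = 101563 (p = 2 + ((177 + 149)*311 + 175) = 2 + (326*311 + 175) = 2 + (101386 + 175) = 2 + 101561 = 101563)
1/(p - 128278) = 1/(101563 - 128278) = 1/(-26715) = -1/26715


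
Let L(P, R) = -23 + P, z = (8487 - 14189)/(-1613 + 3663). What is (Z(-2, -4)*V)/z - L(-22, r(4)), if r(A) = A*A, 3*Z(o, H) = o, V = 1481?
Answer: 3420935/8553 ≈ 399.97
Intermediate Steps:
Z(o, H) = o/3
z = -2851/1025 (z = -5702/2050 = -5702*1/2050 = -2851/1025 ≈ -2.7815)
r(A) = A²
(Z(-2, -4)*V)/z - L(-22, r(4)) = (((⅓)*(-2))*1481)/(-2851/1025) - (-23 - 22) = -⅔*1481*(-1025/2851) - 1*(-45) = -2962/3*(-1025/2851) + 45 = 3036050/8553 + 45 = 3420935/8553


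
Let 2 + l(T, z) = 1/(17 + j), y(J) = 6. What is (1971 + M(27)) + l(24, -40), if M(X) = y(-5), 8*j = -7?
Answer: 254783/129 ≈ 1975.1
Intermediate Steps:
j = -7/8 (j = (1/8)*(-7) = -7/8 ≈ -0.87500)
M(X) = 6
l(T, z) = -250/129 (l(T, z) = -2 + 1/(17 - 7/8) = -2 + 1/(129/8) = -2 + 8/129 = -250/129)
(1971 + M(27)) + l(24, -40) = (1971 + 6) - 250/129 = 1977 - 250/129 = 254783/129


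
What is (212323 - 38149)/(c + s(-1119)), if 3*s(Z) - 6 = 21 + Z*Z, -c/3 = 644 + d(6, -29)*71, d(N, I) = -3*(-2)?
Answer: 29029/69031 ≈ 0.42052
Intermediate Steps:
d(N, I) = 6
c = -3210 (c = -3*(644 + 6*71) = -3*(644 + 426) = -3*1070 = -3210)
s(Z) = 9 + Z²/3 (s(Z) = 2 + (21 + Z*Z)/3 = 2 + (21 + Z²)/3 = 2 + (7 + Z²/3) = 9 + Z²/3)
(212323 - 38149)/(c + s(-1119)) = (212323 - 38149)/(-3210 + (9 + (⅓)*(-1119)²)) = 174174/(-3210 + (9 + (⅓)*1252161)) = 174174/(-3210 + (9 + 417387)) = 174174/(-3210 + 417396) = 174174/414186 = 174174*(1/414186) = 29029/69031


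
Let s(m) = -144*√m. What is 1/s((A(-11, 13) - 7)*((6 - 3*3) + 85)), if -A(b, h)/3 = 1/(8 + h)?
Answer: I*√287/59040 ≈ 0.00028694*I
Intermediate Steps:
A(b, h) = -3/(8 + h)
1/s((A(-11, 13) - 7)*((6 - 3*3) + 85)) = 1/(-144*√(-3/(8 + 13) - 7)*√((6 - 3*3) + 85)) = 1/(-144*√(-3/21 - 7)*√((6 - 9) + 85)) = 1/(-144*√(-3 + 85)*√(-3*1/21 - 7)) = 1/(-144*√82*√(-⅐ - 7)) = 1/(-144*10*I*√287/7) = 1/(-1440*I*√287/7) = I*√287/59040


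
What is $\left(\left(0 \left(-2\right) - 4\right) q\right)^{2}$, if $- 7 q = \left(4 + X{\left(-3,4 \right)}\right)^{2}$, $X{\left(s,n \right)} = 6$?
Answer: $\frac{160000}{49} \approx 3265.3$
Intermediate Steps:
$q = - \frac{100}{7}$ ($q = - \frac{\left(4 + 6\right)^{2}}{7} = - \frac{10^{2}}{7} = \left(- \frac{1}{7}\right) 100 = - \frac{100}{7} \approx -14.286$)
$\left(\left(0 \left(-2\right) - 4\right) q\right)^{2} = \left(\left(0 \left(-2\right) - 4\right) \left(- \frac{100}{7}\right)\right)^{2} = \left(\left(0 - 4\right) \left(- \frac{100}{7}\right)\right)^{2} = \left(\left(-4\right) \left(- \frac{100}{7}\right)\right)^{2} = \left(\frac{400}{7}\right)^{2} = \frac{160000}{49}$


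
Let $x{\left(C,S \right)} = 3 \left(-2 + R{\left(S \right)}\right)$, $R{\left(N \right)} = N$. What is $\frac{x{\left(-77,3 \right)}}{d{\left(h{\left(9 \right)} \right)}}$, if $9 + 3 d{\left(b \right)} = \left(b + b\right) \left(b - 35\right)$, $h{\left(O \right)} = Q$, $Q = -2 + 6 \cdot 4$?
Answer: $- \frac{9}{581} \approx -0.015491$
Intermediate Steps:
$Q = 22$ ($Q = -2 + 24 = 22$)
$h{\left(O \right)} = 22$
$d{\left(b \right)} = -3 + \frac{2 b \left(-35 + b\right)}{3}$ ($d{\left(b \right)} = -3 + \frac{\left(b + b\right) \left(b - 35\right)}{3} = -3 + \frac{2 b \left(-35 + b\right)}{3}$)
$x{\left(C,S \right)} = -6 + 3 S$ ($x{\left(C,S \right)} = 3 \left(-2 + S\right) = -6 + 3 S$)
$\frac{x{\left(-77,3 \right)}}{d{\left(h{\left(9 \right)} \right)}} = \frac{-6 + 3 \cdot 3}{-3 - \frac{1540}{3} + \frac{2 \cdot 22^{2}}{3}} = \frac{-6 + 9}{-3 - \frac{1540}{3} + \frac{2}{3} \cdot 484} = \frac{3}{-3 - \frac{1540}{3} + \frac{968}{3}} = \frac{3}{- \frac{581}{3}} = 3 \left(- \frac{3}{581}\right) = - \frac{9}{581}$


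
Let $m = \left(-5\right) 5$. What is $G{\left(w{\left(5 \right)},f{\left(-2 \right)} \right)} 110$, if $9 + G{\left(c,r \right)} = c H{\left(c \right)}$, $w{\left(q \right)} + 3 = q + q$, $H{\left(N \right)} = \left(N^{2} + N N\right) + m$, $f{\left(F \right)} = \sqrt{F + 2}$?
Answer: $55220$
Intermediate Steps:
$m = -25$
$f{\left(F \right)} = \sqrt{2 + F}$
$H{\left(N \right)} = -25 + 2 N^{2}$ ($H{\left(N \right)} = \left(N^{2} + N N\right) - 25 = \left(N^{2} + N^{2}\right) - 25 = 2 N^{2} - 25 = -25 + 2 N^{2}$)
$w{\left(q \right)} = -3 + 2 q$ ($w{\left(q \right)} = -3 + \left(q + q\right) = -3 + 2 q$)
$G{\left(c,r \right)} = -9 + c \left(-25 + 2 c^{2}\right)$
$G{\left(w{\left(5 \right)},f{\left(-2 \right)} \right)} 110 = \left(-9 + \left(-3 + 2 \cdot 5\right) \left(-25 + 2 \left(-3 + 2 \cdot 5\right)^{2}\right)\right) 110 = \left(-9 + \left(-3 + 10\right) \left(-25 + 2 \left(-3 + 10\right)^{2}\right)\right) 110 = \left(-9 + 7 \left(-25 + 2 \cdot 7^{2}\right)\right) 110 = \left(-9 + 7 \left(-25 + 2 \cdot 49\right)\right) 110 = \left(-9 + 7 \left(-25 + 98\right)\right) 110 = \left(-9 + 7 \cdot 73\right) 110 = \left(-9 + 511\right) 110 = 502 \cdot 110 = 55220$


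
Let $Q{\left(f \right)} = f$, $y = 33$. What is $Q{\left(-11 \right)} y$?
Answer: $-363$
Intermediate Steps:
$Q{\left(-11 \right)} y = \left(-11\right) 33 = -363$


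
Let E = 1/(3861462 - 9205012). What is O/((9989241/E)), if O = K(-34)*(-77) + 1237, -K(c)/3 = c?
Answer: 6617/53378008745550 ≈ 1.2396e-10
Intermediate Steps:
E = -1/5343550 (E = 1/(-5343550) = -1/5343550 ≈ -1.8714e-7)
K(c) = -3*c
O = -6617 (O = -3*(-34)*(-77) + 1237 = 102*(-77) + 1237 = -7854 + 1237 = -6617)
O/((9989241/E)) = -6617/(9989241/(-1/5343550)) = -6617/(9989241*(-5343550)) = -6617/(-53378008745550) = -6617*(-1/53378008745550) = 6617/53378008745550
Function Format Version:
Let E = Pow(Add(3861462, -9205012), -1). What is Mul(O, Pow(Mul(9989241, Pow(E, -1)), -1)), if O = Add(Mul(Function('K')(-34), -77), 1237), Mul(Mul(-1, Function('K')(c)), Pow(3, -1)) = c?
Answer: Rational(6617, 53378008745550) ≈ 1.2396e-10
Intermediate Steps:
E = Rational(-1, 5343550) (E = Pow(-5343550, -1) = Rational(-1, 5343550) ≈ -1.8714e-7)
Function('K')(c) = Mul(-3, c)
O = -6617 (O = Add(Mul(Mul(-3, -34), -77), 1237) = Add(Mul(102, -77), 1237) = Add(-7854, 1237) = -6617)
Mul(O, Pow(Mul(9989241, Pow(E, -1)), -1)) = Mul(-6617, Pow(Mul(9989241, Pow(Rational(-1, 5343550), -1)), -1)) = Mul(-6617, Pow(Mul(9989241, -5343550), -1)) = Mul(-6617, Pow(-53378008745550, -1)) = Mul(-6617, Rational(-1, 53378008745550)) = Rational(6617, 53378008745550)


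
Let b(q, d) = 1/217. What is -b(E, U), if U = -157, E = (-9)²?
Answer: -1/217 ≈ -0.0046083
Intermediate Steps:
E = 81
b(q, d) = 1/217
-b(E, U) = -1*1/217 = -1/217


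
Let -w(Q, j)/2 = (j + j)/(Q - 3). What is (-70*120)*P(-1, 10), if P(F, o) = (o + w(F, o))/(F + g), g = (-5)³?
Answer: 4000/3 ≈ 1333.3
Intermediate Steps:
g = -125
w(Q, j) = -4*j/(-3 + Q) (w(Q, j) = -2*(j + j)/(Q - 3) = -2*2*j/(-3 + Q) = -4*j/(-3 + Q))
P(F, o) = (o - 4*o/(-3 + F))/(-125 + F) (P(F, o) = (o - 4*o/(-3 + F))/(F - 125) = (o - 4*o/(-3 + F))/(-125 + F))
(-70*120)*P(-1, 10) = (-70*120)*(10*(-7 - 1)/((-125 - 1)*(-3 - 1))) = -84000*(-8)/((-126)*(-4)) = -84000*(-1)*(-1)*(-8)/(126*4) = -8400*(-10/63) = 4000/3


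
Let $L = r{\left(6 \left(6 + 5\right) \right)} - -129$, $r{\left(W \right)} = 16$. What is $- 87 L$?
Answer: $-12615$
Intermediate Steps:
$L = 145$ ($L = 16 - -129 = 16 + 129 = 145$)
$- 87 L = \left(-87\right) 145 = -12615$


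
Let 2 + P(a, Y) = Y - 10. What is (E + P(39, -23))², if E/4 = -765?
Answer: 9579025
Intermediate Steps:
E = -3060 (E = 4*(-765) = -3060)
P(a, Y) = -12 + Y (P(a, Y) = -2 + (Y - 10) = -2 + (-10 + Y) = -12 + Y)
(E + P(39, -23))² = (-3060 + (-12 - 23))² = (-3060 - 35)² = (-3095)² = 9579025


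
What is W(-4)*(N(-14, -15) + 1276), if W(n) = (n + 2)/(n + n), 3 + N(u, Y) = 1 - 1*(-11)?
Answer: 1285/4 ≈ 321.25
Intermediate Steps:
N(u, Y) = 9 (N(u, Y) = -3 + (1 - 1*(-11)) = -3 + (1 + 11) = -3 + 12 = 9)
W(n) = (2 + n)/(2*n) (W(n) = (2 + n)/((2*n)) = (2 + n)*(1/(2*n)) = (2 + n)/(2*n))
W(-4)*(N(-14, -15) + 1276) = ((½)*(2 - 4)/(-4))*(9 + 1276) = ((½)*(-¼)*(-2))*1285 = (¼)*1285 = 1285/4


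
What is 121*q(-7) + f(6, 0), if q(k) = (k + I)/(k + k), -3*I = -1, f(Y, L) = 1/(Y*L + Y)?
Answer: 809/14 ≈ 57.786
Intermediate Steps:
f(Y, L) = 1/(Y + L*Y) (f(Y, L) = 1/(L*Y + Y) = 1/(Y + L*Y))
I = ⅓ (I = -⅓*(-1) = ⅓ ≈ 0.33333)
q(k) = (⅓ + k)/(2*k) (q(k) = (k + ⅓)/(k + k) = (⅓ + k)/((2*k)) = (⅓ + k)*(1/(2*k)) = (⅓ + k)/(2*k))
121*q(-7) + f(6, 0) = 121*((⅙)*(1 + 3*(-7))/(-7)) + 1/(6*(1 + 0)) = 121*((⅙)*(-⅐)*(1 - 21)) + (⅙)/1 = 121*((⅙)*(-⅐)*(-20)) + (⅙)*1 = 121*(10/21) + ⅙ = 1210/21 + ⅙ = 809/14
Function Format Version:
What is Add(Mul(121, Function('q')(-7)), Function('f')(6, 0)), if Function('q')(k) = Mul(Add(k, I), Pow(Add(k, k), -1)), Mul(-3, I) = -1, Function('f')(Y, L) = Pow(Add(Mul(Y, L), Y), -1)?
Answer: Rational(809, 14) ≈ 57.786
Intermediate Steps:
Function('f')(Y, L) = Pow(Add(Y, Mul(L, Y)), -1) (Function('f')(Y, L) = Pow(Add(Mul(L, Y), Y), -1) = Pow(Add(Y, Mul(L, Y)), -1))
I = Rational(1, 3) (I = Mul(Rational(-1, 3), -1) = Rational(1, 3) ≈ 0.33333)
Function('q')(k) = Mul(Rational(1, 2), Pow(k, -1), Add(Rational(1, 3), k)) (Function('q')(k) = Mul(Add(k, Rational(1, 3)), Pow(Add(k, k), -1)) = Mul(Add(Rational(1, 3), k), Pow(Mul(2, k), -1)) = Mul(Add(Rational(1, 3), k), Mul(Rational(1, 2), Pow(k, -1))) = Mul(Rational(1, 2), Pow(k, -1), Add(Rational(1, 3), k)))
Add(Mul(121, Function('q')(-7)), Function('f')(6, 0)) = Add(Mul(121, Mul(Rational(1, 6), Pow(-7, -1), Add(1, Mul(3, -7)))), Mul(Pow(6, -1), Pow(Add(1, 0), -1))) = Add(Mul(121, Mul(Rational(1, 6), Rational(-1, 7), Add(1, -21))), Mul(Rational(1, 6), Pow(1, -1))) = Add(Mul(121, Mul(Rational(1, 6), Rational(-1, 7), -20)), Mul(Rational(1, 6), 1)) = Add(Mul(121, Rational(10, 21)), Rational(1, 6)) = Add(Rational(1210, 21), Rational(1, 6)) = Rational(809, 14)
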